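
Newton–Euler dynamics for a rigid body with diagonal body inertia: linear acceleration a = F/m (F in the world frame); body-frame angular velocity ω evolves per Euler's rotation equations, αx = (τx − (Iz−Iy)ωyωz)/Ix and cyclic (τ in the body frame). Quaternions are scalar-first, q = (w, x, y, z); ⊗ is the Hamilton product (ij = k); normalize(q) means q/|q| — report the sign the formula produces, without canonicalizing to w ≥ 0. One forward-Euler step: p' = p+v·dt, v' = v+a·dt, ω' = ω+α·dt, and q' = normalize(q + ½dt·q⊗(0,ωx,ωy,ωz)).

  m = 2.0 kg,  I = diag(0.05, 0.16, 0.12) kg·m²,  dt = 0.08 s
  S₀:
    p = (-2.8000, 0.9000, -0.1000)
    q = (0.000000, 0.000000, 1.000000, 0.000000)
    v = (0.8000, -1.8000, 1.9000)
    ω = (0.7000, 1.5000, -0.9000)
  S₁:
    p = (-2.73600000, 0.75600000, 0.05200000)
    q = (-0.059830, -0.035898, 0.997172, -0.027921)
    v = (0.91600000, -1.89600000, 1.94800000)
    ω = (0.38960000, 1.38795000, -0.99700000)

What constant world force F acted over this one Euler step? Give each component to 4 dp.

F = (2.9000, -2.4000, 1.2000)

Δv = v₁−v₀ = (0.11600000, -0.09600000, 0.04800000)
m·(v₁−v₀)/dt = (2.9000, -2.4000, 1.2000)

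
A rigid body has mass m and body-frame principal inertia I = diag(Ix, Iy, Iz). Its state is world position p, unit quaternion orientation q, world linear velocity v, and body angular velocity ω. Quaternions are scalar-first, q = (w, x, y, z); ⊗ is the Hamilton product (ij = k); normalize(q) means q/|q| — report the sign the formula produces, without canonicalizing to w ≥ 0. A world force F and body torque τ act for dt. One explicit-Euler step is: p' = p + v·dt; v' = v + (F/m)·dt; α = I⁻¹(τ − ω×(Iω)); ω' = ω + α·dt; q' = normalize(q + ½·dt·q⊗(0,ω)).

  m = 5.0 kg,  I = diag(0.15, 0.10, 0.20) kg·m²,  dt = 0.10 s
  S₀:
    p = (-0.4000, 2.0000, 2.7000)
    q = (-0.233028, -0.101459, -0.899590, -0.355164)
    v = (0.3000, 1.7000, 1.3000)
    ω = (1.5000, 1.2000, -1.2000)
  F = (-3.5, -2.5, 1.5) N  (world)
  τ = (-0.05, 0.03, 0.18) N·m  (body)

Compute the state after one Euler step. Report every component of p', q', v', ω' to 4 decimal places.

p' = (-0.3700, 2.1700, 2.8300)
q' = (-0.1915, -0.0434, -0.9403, -0.2780)
v' = (0.2300, 1.6500, 1.3300)
ω' = (1.5627, 1.1400, -1.0650)

p + v·dt = (-0.3700, 2.1700, 2.8300)
v + (F/m)dt = (0.2300, 1.6500, 1.3300)
angular accel α = (0.6267, -0.6000, 1.3500)
new body rate ω' = (1.5627, 1.1400, -1.0650)
Hamilton product q⊗(0,ω) = (0.8054997, 1.1561628, -0.9341304, 1.5072678)
updated quaternion q' = (-0.1915, -0.0434, -0.9403, -0.2780)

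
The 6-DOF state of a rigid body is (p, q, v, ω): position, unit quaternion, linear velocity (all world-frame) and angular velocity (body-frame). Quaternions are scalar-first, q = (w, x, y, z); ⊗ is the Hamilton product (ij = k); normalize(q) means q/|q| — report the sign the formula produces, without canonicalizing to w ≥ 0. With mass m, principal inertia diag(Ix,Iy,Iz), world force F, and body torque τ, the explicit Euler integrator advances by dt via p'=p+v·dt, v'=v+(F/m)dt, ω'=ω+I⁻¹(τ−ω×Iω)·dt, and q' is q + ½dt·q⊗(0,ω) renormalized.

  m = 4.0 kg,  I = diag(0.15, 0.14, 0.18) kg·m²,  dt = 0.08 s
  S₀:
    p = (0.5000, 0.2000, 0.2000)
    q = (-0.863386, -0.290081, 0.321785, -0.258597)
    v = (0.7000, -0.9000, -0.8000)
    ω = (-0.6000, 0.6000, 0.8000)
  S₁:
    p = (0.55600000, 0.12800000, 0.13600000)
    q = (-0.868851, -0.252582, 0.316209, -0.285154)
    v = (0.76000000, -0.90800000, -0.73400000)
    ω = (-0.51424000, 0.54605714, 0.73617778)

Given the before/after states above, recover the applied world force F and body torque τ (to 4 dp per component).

F = (3.0000, -0.4000, 3.3000)
τ = (0.1800, -0.0800, -0.1400)

rate change Δω = (0.08576000, -0.05394286, -0.06382222)
I·α + gyro = (0.1800, -0.0800, -0.1400)
velocity change Δv = (0.06000000, -0.00800000, 0.06600000)
F = m·Δv/dt = (3.0000, -0.4000, 3.3000)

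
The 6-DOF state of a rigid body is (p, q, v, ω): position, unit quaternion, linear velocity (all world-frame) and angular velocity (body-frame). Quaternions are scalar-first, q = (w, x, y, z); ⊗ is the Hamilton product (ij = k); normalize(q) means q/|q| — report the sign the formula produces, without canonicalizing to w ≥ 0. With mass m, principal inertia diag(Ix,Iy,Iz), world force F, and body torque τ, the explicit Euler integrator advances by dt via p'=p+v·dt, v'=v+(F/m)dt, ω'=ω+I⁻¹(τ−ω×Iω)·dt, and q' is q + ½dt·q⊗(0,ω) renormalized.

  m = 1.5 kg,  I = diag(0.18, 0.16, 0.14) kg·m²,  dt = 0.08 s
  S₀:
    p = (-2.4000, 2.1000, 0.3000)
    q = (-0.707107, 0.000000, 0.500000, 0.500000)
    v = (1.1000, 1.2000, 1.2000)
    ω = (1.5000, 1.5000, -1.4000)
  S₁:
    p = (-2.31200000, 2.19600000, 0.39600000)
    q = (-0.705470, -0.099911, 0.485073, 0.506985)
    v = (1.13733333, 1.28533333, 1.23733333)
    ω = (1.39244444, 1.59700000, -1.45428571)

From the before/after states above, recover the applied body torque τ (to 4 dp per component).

τ = (-0.2000, 0.1100, -0.1400)

rate change Δω = (-0.10755556, 0.09700000, -0.05428571)
τ = I·(Δω/dt) + ω₀×(Iω₀) = (-0.2000, 0.1100, -0.1400)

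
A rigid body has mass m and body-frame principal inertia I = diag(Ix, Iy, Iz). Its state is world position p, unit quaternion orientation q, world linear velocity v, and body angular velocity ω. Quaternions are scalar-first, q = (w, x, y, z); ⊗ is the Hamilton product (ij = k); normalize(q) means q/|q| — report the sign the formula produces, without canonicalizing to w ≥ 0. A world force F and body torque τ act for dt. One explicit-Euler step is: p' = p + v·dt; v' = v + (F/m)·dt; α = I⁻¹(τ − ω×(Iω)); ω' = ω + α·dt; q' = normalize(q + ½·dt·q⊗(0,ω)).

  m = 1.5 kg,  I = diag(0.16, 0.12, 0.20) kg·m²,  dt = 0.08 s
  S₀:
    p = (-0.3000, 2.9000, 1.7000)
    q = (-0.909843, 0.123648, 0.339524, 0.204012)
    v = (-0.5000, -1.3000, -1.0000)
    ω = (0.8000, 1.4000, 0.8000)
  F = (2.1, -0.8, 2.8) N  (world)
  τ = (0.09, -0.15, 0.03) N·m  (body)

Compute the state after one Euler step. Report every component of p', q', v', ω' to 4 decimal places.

p' = (-0.3400, 2.7960, 1.6200)
q' = (-0.9369, 0.0937, 0.2904, 0.1705)
v' = (-0.3880, -1.3427, -0.8507)
ω' = (0.8002, 1.3171, 0.8299)

p' = p + v·dt = (-0.3400, 2.7960, 1.6200)
new velocity v' = (-0.3880, -1.3427, -0.8507)
angular accel α = (0.0025, -1.0367, 0.3740)
ω' = ω + α·dt = (0.8002, 1.3171, 0.8299)
q⊗(0,ω) = (-0.7374616, -0.7418720, -1.2094890, -0.8263864)
updated quaternion q' = (-0.9369, 0.0937, 0.2904, 0.1705)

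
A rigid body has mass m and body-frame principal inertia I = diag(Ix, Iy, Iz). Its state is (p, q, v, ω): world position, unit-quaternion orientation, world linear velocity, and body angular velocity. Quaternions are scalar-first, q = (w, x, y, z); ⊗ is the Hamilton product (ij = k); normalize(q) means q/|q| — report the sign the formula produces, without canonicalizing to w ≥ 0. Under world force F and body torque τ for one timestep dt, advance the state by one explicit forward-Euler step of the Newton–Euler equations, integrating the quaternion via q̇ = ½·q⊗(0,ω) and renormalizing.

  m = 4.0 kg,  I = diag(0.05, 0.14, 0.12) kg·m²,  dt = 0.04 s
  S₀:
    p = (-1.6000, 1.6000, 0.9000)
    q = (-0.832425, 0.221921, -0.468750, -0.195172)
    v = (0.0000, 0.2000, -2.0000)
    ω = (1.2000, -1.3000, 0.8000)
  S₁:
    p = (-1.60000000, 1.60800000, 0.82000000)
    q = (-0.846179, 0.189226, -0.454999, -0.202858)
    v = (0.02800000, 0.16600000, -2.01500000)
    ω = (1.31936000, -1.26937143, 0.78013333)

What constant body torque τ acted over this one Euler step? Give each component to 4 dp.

τ = (0.1700, 0.0400, -0.2000)

Δω = ω₁−ω₀ = (0.11936000, 0.03062857, -0.01986667)
applied torque τ = (0.1700, 0.0400, -0.2000)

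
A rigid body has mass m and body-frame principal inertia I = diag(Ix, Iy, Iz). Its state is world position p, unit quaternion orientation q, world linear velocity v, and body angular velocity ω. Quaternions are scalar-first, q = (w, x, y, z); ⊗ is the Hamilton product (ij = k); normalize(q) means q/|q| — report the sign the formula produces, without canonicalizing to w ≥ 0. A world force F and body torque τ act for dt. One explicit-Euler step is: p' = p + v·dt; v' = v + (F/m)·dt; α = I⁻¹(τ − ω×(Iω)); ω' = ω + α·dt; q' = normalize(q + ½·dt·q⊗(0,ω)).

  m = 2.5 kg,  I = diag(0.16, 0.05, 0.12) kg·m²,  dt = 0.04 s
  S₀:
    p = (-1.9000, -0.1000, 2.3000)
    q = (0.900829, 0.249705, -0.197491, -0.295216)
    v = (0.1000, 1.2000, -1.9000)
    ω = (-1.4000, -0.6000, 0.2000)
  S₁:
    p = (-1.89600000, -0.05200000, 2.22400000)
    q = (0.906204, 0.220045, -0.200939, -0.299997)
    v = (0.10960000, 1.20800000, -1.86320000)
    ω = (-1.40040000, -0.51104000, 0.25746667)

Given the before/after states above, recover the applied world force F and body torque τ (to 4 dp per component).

F = (0.6000, 0.5000, 2.3000)
τ = (-0.0100, 0.1000, 0.0800)

ω₁ − ω₀ = (-0.00040000, 0.08896000, 0.05746667)
τ = I·(Δω/dt) + ω₀×(Iω₀) = (-0.0100, 0.1000, 0.0800)
velocity change Δv = (0.00960000, 0.00800000, 0.03680000)
m·(v₁−v₀)/dt = (0.6000, 0.5000, 2.3000)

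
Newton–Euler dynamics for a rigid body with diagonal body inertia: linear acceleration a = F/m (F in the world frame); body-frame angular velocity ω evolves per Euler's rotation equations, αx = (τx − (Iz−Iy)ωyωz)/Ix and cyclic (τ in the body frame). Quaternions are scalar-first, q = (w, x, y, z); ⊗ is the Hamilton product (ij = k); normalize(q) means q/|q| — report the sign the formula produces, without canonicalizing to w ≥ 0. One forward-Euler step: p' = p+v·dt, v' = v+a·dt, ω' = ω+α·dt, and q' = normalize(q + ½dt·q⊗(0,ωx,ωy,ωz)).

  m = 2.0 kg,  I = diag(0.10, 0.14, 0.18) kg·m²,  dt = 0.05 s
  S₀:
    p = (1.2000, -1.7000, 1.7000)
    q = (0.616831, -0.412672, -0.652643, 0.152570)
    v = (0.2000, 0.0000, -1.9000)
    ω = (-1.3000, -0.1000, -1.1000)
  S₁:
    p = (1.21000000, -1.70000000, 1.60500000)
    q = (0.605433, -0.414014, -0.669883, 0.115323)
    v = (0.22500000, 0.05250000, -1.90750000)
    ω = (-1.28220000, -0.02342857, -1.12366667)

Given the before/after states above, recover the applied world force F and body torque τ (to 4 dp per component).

rate change Δω = (0.01780000, 0.07657143, -0.02366667)
precession coupling = (0.0044, -0.1144, 0.0052)
τ = I·(Δω/dt) + ω₀×(Iω₀) = (0.0400, 0.1000, -0.0800)
Δv = v₁−v₀ = (0.02500000, 0.05250000, -0.00750000)
F = m·Δv/dt = (1.0000, 2.1000, -0.3000)

F = (1.0000, 2.1000, -0.3000)
τ = (0.0400, 0.1000, -0.0800)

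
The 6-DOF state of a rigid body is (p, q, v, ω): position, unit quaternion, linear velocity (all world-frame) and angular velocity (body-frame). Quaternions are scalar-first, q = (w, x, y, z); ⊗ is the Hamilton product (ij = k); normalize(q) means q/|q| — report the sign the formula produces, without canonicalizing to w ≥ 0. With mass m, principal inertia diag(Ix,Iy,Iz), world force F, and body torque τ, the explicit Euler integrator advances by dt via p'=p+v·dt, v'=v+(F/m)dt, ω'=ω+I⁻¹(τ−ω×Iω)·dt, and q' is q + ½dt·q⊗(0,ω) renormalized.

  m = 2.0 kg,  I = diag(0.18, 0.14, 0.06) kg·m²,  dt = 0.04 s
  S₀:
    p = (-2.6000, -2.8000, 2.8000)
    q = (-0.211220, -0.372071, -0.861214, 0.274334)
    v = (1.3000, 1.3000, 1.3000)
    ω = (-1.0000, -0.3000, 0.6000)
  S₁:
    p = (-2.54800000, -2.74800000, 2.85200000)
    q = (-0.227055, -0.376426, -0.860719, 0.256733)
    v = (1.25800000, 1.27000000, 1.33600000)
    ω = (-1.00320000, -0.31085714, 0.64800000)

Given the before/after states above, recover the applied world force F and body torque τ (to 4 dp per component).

F = (-2.1000, -1.5000, 1.8000)
τ = (0.0000, -0.1100, 0.0600)

v₁ − v₀ = (-0.04200000, -0.03000000, 0.03600000)
m·(v₁−v₀)/dt = (-2.1000, -1.5000, 1.8000)
ω₁ − ω₀ = (-0.00320000, -0.01085714, 0.04800000)
I·α + gyro = (0.0000, -0.1100, 0.0600)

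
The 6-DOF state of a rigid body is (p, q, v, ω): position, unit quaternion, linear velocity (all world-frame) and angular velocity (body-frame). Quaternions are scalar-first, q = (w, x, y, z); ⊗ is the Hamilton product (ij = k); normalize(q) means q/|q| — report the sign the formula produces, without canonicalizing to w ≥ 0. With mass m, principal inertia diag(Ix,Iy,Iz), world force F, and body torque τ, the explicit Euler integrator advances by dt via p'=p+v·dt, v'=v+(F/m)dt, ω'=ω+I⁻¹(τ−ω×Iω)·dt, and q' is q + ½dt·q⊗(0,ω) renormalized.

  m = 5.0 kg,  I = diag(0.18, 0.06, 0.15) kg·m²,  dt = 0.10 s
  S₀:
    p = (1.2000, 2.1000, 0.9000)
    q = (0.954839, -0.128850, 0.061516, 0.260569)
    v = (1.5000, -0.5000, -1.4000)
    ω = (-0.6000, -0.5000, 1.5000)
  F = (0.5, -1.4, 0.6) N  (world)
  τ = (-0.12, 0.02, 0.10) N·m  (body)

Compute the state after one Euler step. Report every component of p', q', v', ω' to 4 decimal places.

p' = (1.3500, 2.0500, 0.7600)
q' = (0.9297, -0.1458, 0.0394, 0.3360)
v' = (1.5100, -0.5280, -1.3880)
ω' = (-0.6292, -0.4217, 1.5907)

angular accel α = (-0.2917, 0.7833, 0.9067)
ω' = ω + α·dt = (-0.6292, -0.4217, 1.5907)
2q̇ = q⊗(0,ω) = (-0.4374055, -0.3503449, -0.4404859, 1.5335931)
q + ½dt·q⊗(0,ω), renormalized = (0.9297, -0.1458, 0.0394, 0.3360)
a = F/m = (0.1000, -0.2800, 0.1200)
p + v·dt = (1.3500, 2.0500, 0.7600)
v' = v + a·dt = (1.5100, -0.5280, -1.3880)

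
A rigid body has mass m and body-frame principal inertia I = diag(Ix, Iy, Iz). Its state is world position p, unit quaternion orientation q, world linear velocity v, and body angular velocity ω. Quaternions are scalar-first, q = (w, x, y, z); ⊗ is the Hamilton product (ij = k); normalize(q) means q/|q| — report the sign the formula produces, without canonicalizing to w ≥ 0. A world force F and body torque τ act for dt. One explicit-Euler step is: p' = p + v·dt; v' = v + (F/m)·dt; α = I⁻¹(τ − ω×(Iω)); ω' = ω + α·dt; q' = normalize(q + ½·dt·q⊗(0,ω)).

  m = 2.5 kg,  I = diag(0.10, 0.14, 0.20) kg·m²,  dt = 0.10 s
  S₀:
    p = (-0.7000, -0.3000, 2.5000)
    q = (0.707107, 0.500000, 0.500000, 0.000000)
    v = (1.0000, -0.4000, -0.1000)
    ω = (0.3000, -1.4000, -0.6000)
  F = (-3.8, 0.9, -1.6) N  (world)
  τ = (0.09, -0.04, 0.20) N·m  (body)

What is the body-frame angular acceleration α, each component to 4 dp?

α = (0.3960, -0.4143, 1.0840)

precession coupling ω×(Iω) = (0.0504, 0.0180, -0.0168)
angular accel α = (0.3960, -0.4143, 1.0840)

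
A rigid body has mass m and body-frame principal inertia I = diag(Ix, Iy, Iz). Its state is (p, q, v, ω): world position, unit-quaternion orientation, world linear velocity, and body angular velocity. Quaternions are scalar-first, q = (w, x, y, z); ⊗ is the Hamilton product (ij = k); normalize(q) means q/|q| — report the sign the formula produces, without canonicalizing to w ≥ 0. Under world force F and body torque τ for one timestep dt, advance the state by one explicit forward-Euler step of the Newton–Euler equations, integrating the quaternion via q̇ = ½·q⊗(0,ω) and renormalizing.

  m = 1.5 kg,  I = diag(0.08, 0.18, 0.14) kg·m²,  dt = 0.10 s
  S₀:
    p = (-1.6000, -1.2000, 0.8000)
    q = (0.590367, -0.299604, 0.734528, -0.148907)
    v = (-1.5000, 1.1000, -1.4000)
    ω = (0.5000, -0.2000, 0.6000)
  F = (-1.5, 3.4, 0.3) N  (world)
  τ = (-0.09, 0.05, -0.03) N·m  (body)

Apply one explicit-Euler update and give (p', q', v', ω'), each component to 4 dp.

precession coupling ω×(Iω) = (0.0048, -0.0180, -0.0100)
(τ − ω×Iω)/I = (-1.1850, 0.3778, -0.1429)
new body rate ω' = (0.3815, -0.1622, 0.5857)
2q̇ = q⊗(0,ω) = (0.3860518, 0.7061189, -0.0127645, 0.0468770)
q' = normalize(q + ½dt·q⊗(0,ω)) = (0.6092, -0.2641, 0.7333, -0.1464)
a = (-1.0000, 2.2667, 0.2000)
p + v·dt = (-1.7500, -1.0900, 0.6600)
v' = v + a·dt = (-1.6000, 1.3267, -1.3800)

p' = (-1.7500, -1.0900, 0.6600)
q' = (0.6092, -0.2641, 0.7333, -0.1464)
v' = (-1.6000, 1.3267, -1.3800)
ω' = (0.3815, -0.1622, 0.5857)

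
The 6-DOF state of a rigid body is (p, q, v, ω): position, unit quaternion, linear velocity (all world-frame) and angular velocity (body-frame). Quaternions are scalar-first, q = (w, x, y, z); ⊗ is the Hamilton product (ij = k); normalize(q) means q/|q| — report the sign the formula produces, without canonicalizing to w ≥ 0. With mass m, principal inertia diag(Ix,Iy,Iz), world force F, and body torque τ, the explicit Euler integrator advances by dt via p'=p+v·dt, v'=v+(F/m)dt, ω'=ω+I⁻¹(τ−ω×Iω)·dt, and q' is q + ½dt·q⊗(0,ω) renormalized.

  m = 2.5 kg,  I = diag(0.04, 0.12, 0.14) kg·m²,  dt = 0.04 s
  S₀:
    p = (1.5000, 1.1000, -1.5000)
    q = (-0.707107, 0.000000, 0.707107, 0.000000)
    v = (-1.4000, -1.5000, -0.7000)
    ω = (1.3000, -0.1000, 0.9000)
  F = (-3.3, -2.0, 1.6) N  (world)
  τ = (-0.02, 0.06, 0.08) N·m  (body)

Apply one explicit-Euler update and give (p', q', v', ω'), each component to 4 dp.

p + v·dt = (1.4440, 1.0400, -1.5280)
v + (F/m)dt = (-1.4528, -1.5320, -0.6744)
gyro term ω×Iω = (-0.0018, -0.1170, -0.0104)
angular accel α = (-0.4550, 1.4750, 0.6457)
new body rate ω' = (1.2818, -0.0410, 0.9258)
q⊗(0,ω) = (0.0707107, -0.2828428, 0.0707107, -1.5556354)
q + ½dt·q⊗(0,ω), renormalized = (-0.7053, -0.0057, 0.7082, -0.0311)

p' = (1.4440, 1.0400, -1.5280)
q' = (-0.7053, -0.0057, 0.7082, -0.0311)
v' = (-1.4528, -1.5320, -0.6744)
ω' = (1.2818, -0.0410, 0.9258)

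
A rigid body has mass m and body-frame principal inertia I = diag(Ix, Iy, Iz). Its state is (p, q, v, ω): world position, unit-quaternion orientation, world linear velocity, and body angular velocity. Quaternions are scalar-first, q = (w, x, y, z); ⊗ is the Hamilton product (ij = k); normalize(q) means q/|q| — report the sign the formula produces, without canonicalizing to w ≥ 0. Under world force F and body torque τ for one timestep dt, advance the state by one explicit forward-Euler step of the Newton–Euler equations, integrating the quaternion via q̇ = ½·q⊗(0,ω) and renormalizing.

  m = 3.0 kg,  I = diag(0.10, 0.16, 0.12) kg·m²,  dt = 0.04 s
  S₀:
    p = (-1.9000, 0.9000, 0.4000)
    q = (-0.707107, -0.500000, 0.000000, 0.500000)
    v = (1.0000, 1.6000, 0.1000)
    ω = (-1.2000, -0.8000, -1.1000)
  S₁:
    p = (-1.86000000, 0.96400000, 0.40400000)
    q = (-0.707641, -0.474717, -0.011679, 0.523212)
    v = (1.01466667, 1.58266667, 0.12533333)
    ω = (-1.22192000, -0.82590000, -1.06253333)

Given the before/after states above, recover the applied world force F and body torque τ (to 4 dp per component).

v₁ − v₀ = (0.01466667, -0.01733333, 0.02533333)
m·(v₁−v₀)/dt = (1.1000, -1.3000, 1.9000)
ω₁ − ω₀ = (-0.02192000, -0.02590000, 0.03746667)
τ = I·(Δω/dt) + ω₀×(Iω₀) = (-0.0900, -0.1300, 0.1700)

F = (1.1000, -1.3000, 1.9000)
τ = (-0.0900, -0.1300, 0.1700)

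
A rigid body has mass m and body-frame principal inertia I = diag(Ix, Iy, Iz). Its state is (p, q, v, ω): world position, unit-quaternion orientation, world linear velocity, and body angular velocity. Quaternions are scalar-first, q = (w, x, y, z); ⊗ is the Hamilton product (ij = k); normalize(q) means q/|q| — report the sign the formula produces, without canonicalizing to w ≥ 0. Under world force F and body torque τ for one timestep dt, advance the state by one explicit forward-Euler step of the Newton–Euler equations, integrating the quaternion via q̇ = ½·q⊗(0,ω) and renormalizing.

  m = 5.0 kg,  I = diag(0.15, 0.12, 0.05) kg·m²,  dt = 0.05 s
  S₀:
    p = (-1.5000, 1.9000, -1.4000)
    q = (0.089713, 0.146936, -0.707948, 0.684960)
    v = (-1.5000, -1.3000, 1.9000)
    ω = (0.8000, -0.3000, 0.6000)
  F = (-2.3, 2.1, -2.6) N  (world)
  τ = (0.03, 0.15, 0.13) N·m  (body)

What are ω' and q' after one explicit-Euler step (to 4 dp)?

ω×(Iω) gyroscopic = (0.0126, 0.0480, 0.0072)
α = I⁻¹(τ − ω×Iω) = (0.1160, 0.8500, 2.4560)
ω' = ω + α·dt = (0.8058, -0.2575, 0.7228)
Hamilton product q⊗(0,ω) = (-0.7409092, -0.1475104, 0.4328925, 0.5761054)
updated quaternion q' = (0.0712, 0.1432, -0.6969, 0.6991)

ω' = (0.8058, -0.2575, 0.7228)
q' = (0.0712, 0.1432, -0.6969, 0.6991)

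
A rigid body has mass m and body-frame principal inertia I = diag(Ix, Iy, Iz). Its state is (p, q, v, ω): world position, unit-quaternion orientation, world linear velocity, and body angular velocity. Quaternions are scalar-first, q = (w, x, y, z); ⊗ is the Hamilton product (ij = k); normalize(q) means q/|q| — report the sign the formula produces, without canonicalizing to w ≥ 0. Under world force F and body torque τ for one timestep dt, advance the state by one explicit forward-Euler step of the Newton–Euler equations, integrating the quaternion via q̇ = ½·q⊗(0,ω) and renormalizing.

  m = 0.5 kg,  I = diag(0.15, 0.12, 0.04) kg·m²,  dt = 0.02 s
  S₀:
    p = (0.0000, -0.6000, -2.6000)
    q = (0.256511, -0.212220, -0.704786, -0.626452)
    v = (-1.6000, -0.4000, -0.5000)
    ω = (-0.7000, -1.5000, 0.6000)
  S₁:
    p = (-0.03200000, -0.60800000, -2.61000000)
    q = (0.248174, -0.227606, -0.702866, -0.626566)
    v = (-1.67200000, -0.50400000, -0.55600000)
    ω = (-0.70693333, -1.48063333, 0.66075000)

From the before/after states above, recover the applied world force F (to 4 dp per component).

velocity change Δv = (-0.07200000, -0.10400000, -0.05600000)
applied force F = (-1.8000, -2.6000, -1.4000)

F = (-1.8000, -2.6000, -1.4000)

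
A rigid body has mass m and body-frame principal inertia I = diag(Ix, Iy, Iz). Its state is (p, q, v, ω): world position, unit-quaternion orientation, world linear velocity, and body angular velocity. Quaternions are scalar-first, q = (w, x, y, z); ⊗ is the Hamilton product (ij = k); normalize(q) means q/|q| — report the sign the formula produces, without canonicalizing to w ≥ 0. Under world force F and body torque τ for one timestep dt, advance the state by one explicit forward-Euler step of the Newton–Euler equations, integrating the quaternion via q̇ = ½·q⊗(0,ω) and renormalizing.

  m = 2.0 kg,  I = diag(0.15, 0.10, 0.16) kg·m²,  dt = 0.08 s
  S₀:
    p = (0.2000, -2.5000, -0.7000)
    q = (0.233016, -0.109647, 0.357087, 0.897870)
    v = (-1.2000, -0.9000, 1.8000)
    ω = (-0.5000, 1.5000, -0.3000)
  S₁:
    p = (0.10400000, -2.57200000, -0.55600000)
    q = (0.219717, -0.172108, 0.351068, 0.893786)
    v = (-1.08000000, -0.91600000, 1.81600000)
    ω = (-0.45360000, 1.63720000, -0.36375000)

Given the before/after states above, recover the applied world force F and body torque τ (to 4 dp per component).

F = (3.0000, -0.4000, 0.4000)
τ = (0.0600, 0.1700, -0.0900)

Δω = ω₁−ω₀ = (0.04640000, 0.13720000, -0.06375000)
applied torque τ = (0.0600, 0.1700, -0.0900)
velocity change Δv = (0.12000000, -0.01600000, 0.01600000)
F = m·Δv/dt = (3.0000, -0.4000, 0.4000)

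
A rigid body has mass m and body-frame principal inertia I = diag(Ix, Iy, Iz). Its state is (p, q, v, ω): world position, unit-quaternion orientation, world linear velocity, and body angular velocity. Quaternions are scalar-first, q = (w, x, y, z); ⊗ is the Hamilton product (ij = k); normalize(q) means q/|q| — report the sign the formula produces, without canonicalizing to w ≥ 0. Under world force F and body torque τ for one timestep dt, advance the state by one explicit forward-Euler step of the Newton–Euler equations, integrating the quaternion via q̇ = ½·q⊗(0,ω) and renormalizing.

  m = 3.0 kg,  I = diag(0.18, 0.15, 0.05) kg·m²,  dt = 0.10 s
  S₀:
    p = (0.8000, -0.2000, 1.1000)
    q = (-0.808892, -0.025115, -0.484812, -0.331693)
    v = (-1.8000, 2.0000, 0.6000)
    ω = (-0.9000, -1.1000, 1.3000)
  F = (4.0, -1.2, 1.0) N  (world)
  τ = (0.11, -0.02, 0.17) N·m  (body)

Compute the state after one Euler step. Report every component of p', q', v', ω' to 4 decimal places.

a = (1.3333, -0.4000, 0.3333)
p + v·dt = (0.6200, 0.0000, 1.1600)
v + (F/m)dt = (-1.6667, 1.9600, 0.6333)
(τ − ω×Iω)/I = (-0.1833, 0.8807, 3.9940)
new body rate ω' = (-0.9183, -1.0119, 1.6994)
Hamilton product q⊗(0,ω) = (-0.1246958, -0.2671151, 1.2209544, -1.4602639)
updated quaternion q' = (-0.8114, -0.0383, -0.4218, -0.4028)

p' = (0.6200, 0.0000, 1.1600)
q' = (-0.8114, -0.0383, -0.4218, -0.4028)
v' = (-1.6667, 1.9600, 0.6333)
ω' = (-0.9183, -1.0119, 1.6994)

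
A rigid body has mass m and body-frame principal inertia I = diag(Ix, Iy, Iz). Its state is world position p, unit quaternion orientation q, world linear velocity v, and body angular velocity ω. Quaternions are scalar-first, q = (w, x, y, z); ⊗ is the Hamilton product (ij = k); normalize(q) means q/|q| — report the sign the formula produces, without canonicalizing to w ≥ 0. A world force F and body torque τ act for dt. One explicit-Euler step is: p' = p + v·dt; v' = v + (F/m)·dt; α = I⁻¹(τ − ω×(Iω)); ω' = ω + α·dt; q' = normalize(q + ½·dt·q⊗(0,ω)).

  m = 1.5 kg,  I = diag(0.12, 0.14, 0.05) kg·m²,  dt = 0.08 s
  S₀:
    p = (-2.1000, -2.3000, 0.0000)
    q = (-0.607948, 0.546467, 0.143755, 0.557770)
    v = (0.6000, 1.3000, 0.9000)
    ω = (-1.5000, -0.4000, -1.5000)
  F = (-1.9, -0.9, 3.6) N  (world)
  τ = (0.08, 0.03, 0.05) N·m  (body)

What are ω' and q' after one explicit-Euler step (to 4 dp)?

ω×(Iω) gyroscopic = (-0.0540, 0.1575, 0.0120)
α = I⁻¹(τ − ω×Iω) = (1.1167, -0.9107, 0.7600)
ω' = ω + α·dt = (-1.4107, -0.4729, -1.4392)
2q̇ = q⊗(0,ω) = (1.7138575, 0.9193975, 0.2262247, 0.9089677)
q + ½dt·q⊗(0,ω), renormalized = (-0.5374, 0.5811, 0.1522, 0.5919)

ω' = (-1.4107, -0.4729, -1.4392)
q' = (-0.5374, 0.5811, 0.1522, 0.5919)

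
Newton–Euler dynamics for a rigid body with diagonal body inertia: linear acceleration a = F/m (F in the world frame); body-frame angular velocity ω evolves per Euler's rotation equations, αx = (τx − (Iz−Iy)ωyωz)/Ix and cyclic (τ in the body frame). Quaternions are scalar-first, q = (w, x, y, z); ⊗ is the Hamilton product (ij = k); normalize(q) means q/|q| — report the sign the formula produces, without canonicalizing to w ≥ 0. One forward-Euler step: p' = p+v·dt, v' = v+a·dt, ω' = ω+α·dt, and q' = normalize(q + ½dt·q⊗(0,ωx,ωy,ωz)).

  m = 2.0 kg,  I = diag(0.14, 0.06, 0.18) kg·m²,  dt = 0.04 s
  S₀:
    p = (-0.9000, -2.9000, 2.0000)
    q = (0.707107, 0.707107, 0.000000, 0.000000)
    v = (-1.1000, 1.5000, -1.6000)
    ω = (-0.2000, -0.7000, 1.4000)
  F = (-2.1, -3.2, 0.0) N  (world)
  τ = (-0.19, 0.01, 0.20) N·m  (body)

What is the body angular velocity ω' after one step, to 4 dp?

(τ − ω×Iω)/I = (-0.5171, -0.0200, 1.1733)
ω + α·dt = (-0.2207, -0.7008, 1.4469)

ω' = (-0.2207, -0.7008, 1.4469)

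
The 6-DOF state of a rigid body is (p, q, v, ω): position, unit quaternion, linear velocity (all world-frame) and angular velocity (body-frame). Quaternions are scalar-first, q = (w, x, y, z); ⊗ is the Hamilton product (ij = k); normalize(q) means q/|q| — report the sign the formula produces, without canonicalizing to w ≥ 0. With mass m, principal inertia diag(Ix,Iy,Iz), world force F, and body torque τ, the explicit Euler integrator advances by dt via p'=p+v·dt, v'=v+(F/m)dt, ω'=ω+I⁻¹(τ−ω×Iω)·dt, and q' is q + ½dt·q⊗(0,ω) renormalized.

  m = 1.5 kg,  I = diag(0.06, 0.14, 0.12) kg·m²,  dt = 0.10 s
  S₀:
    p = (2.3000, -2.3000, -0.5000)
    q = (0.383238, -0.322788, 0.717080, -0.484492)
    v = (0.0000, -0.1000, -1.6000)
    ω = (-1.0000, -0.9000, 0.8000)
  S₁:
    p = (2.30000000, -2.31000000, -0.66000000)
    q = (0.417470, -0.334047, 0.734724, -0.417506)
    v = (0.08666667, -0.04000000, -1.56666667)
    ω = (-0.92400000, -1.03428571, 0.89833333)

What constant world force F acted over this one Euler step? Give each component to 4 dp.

velocity change Δv = (0.08666667, 0.06000000, 0.03333333)
m·(v₁−v₀)/dt = (1.3000, 0.9000, 0.5000)

F = (1.3000, 0.9000, 0.5000)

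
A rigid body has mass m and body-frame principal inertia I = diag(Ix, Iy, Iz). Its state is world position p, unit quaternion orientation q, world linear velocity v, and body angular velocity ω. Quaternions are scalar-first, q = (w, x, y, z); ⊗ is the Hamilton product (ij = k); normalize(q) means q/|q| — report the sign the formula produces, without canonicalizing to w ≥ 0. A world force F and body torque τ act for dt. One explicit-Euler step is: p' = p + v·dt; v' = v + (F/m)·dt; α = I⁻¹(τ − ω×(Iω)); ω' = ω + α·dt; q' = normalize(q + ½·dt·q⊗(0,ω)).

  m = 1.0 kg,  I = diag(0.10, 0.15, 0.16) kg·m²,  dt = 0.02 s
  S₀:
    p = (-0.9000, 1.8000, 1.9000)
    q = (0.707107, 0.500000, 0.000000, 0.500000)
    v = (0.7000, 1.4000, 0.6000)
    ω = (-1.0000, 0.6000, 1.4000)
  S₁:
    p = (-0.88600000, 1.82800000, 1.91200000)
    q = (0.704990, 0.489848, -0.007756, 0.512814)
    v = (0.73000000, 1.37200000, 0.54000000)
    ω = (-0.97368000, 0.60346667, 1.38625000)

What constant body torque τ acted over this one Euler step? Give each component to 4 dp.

τ = (0.1400, 0.1100, -0.1400)

Δω = ω₁−ω₀ = (0.02632000, 0.00346667, -0.01375000)
applied torque τ = (0.1400, 0.1100, -0.1400)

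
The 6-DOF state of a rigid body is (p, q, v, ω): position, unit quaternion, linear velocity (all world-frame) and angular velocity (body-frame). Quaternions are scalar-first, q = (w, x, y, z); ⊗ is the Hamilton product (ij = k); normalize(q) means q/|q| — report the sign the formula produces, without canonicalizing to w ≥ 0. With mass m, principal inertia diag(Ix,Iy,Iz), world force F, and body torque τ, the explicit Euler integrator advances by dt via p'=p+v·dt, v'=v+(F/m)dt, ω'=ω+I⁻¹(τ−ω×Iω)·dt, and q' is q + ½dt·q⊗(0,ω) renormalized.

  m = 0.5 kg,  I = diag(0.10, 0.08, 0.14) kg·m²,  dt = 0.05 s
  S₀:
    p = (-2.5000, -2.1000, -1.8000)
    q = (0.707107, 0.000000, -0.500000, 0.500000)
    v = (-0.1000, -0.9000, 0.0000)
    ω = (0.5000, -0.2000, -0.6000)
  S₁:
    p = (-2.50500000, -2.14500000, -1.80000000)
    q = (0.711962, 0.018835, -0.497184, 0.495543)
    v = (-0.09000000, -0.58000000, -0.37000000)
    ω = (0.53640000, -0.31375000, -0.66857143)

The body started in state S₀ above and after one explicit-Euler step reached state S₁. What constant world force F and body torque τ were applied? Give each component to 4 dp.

F = (0.1000, 3.2000, -3.7000)
τ = (0.0800, -0.1700, -0.1900)

v₁ − v₀ = (0.01000000, 0.32000000, -0.37000000)
m·(v₁−v₀)/dt = (0.1000, 3.2000, -3.7000)
ω₁ − ω₀ = (0.03640000, -0.11375000, -0.06857143)
applied torque τ = (0.0800, -0.1700, -0.1900)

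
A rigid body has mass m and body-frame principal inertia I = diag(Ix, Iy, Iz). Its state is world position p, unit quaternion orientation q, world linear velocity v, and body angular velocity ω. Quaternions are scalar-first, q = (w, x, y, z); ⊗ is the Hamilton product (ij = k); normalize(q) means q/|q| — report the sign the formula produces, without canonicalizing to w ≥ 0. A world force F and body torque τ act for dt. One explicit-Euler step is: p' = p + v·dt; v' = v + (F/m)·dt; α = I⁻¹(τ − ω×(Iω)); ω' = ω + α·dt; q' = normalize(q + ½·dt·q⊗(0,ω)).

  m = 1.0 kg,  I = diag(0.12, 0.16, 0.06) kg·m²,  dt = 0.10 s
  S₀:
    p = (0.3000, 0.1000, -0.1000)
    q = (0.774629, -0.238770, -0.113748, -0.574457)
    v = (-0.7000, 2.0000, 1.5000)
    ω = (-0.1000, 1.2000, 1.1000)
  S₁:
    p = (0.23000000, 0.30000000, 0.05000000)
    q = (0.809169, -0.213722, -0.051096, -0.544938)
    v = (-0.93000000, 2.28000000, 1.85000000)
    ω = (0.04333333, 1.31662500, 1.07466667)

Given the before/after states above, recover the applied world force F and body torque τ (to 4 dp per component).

F = (-2.3000, 2.8000, 3.5000)
τ = (0.0400, 0.1800, -0.0200)

velocity change Δv = (-0.23000000, 0.28000000, 0.35000000)
F = m·Δv/dt = (-2.3000, 2.8000, 3.5000)
Δω = ω₁−ω₀ = (0.14333333, 0.11662500, -0.02533333)
I·α + gyro = (0.0400, 0.1800, -0.0200)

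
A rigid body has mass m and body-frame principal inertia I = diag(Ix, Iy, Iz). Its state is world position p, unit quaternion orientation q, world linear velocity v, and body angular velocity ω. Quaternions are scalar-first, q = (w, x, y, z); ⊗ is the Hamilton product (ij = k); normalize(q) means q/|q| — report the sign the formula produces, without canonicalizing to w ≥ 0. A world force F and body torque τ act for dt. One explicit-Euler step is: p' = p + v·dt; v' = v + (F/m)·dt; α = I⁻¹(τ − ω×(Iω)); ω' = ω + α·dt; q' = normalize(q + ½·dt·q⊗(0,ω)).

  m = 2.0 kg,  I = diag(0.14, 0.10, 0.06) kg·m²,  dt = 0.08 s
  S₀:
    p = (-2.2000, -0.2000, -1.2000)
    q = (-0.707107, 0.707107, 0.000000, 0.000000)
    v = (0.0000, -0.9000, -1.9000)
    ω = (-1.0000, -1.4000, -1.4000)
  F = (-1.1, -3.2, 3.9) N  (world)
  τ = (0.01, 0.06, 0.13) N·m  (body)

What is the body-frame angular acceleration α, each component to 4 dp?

α = (0.6314, -0.5200, 3.1000)

precession coupling ω×(Iω) = (-0.0784, 0.1120, -0.0560)
(τ − ω×Iω)/I = (0.6314, -0.5200, 3.1000)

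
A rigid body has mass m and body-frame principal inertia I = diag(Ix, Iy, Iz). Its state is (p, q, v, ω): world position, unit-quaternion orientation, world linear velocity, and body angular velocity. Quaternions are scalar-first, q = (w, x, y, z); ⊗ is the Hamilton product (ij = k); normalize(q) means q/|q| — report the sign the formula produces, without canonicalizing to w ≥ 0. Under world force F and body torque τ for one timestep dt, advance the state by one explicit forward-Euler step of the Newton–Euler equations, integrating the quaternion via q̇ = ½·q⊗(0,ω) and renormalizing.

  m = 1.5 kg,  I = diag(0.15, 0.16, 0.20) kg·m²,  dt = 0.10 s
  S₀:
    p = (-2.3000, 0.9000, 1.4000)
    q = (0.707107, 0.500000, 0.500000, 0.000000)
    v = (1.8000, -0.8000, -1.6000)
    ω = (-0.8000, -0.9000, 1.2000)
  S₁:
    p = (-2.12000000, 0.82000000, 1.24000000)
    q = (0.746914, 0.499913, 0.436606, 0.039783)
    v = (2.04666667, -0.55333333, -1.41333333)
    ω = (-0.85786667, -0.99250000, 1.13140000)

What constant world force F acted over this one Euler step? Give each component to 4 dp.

F = (3.7000, 3.7000, 2.8000)

Δv = v₁−v₀ = (0.24666667, 0.24666667, 0.18666667)
applied force F = (3.7000, 3.7000, 2.8000)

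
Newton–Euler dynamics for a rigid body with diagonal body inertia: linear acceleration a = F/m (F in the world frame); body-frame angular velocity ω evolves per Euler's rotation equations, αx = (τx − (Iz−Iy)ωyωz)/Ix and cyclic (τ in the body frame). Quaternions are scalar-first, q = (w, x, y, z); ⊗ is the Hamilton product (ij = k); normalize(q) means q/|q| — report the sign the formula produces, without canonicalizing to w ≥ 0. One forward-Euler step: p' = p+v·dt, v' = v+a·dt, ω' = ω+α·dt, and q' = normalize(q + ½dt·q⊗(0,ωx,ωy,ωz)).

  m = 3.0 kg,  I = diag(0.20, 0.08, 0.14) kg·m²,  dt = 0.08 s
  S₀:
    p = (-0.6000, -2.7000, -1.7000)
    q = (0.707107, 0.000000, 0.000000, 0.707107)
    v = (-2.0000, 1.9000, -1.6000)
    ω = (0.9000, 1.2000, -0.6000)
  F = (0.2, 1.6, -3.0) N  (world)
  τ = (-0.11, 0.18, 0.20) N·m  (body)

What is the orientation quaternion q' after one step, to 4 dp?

q' = (0.7226, -0.0085, 0.0593, 0.6887)

q⊗(0,ω) = (0.4242642, -0.2121321, 1.4849247, -0.4242642)
updated quaternion q' = (0.7226, -0.0085, 0.0593, 0.6887)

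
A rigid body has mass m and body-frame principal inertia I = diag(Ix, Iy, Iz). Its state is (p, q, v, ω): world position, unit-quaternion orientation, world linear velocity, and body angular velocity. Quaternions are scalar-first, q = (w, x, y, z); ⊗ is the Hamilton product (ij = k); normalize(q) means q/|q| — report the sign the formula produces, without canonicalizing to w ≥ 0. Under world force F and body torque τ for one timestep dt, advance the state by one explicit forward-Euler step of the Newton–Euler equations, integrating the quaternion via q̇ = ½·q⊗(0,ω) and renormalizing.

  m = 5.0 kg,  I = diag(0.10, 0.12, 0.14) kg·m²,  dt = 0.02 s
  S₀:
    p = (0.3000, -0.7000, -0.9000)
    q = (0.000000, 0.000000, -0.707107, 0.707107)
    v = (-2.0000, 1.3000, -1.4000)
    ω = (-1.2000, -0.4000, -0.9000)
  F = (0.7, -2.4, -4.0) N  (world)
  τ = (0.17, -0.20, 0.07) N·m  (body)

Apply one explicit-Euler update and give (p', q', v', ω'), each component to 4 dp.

linear accel F/m = (0.1400, -0.4800, -0.8000)
new position p' = (0.2600, -0.6740, -0.9280)
v + (F/m)dt = (-1.9972, 1.2904, -1.4160)
α = I⁻¹(τ − ω×Iω) = (1.6280, -1.3067, 0.4314)
new body rate ω' = (-1.1674, -0.4261, -0.8914)
2q̇ = q⊗(0,ω) = (0.3535535, 0.9192391, -0.8485284, -0.8485284)
q' = normalize(q + ½dt·q⊗(0,ω)) = (0.0035, 0.0092, -0.7155, 0.6985)

p' = (0.2600, -0.6740, -0.9280)
q' = (0.0035, 0.0092, -0.7155, 0.6985)
v' = (-1.9972, 1.2904, -1.4160)
ω' = (-1.1674, -0.4261, -0.8914)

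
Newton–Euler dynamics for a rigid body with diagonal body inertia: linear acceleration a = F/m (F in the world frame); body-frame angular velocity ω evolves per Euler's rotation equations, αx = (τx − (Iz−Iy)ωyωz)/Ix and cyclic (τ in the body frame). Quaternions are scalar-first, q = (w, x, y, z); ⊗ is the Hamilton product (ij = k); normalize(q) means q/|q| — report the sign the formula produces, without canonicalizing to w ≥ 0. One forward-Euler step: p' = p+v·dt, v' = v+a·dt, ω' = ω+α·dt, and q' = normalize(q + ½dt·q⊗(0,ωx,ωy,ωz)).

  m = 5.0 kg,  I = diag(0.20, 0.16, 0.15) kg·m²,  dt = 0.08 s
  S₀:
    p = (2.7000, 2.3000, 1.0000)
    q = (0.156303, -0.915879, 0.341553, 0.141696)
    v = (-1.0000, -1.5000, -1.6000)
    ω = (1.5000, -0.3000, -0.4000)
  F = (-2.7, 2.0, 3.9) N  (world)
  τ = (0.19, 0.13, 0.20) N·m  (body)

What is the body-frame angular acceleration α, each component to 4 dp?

ω×(Iω) gyroscopic = (-0.0012, -0.0300, 0.0180)
α = I⁻¹(τ − ω×Iω) = (0.9560, 1.0000, 1.2133)

α = (0.9560, 1.0000, 1.2133)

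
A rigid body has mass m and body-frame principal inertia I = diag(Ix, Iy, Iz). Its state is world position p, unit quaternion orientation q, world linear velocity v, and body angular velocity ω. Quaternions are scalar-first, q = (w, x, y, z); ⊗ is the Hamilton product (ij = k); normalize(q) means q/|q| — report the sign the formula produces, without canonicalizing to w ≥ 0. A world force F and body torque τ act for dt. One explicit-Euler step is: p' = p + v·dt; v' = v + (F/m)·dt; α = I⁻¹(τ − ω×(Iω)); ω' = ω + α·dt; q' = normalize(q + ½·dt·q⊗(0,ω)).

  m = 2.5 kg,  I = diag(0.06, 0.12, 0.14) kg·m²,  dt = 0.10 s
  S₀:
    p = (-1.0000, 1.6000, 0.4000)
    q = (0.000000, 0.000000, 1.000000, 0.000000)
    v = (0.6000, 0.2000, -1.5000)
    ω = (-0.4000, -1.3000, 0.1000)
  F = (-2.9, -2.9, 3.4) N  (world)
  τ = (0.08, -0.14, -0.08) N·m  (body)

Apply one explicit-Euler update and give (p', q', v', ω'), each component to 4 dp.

ω×(Iω) gyroscopic = (-0.0026, 0.0032, 0.0312)
(τ − ω×Iω)/I = (1.3767, -1.1933, -0.7943)
ω + α·dt = (-0.2623, -1.4193, 0.0206)
Hamilton product q⊗(0,ω) = (1.3000000, 0.1000000, 0.0000000, 0.4000000)
q' = normalize(q + ½dt·q⊗(0,ω)) = (0.0648, 0.0050, 0.9977, 0.0200)
p + v·dt = (-0.9400, 1.6200, 0.2500)
v' = v + a·dt = (0.4840, 0.0840, -1.3640)

p' = (-0.9400, 1.6200, 0.2500)
q' = (0.0648, 0.0050, 0.9977, 0.0200)
v' = (0.4840, 0.0840, -1.3640)
ω' = (-0.2623, -1.4193, 0.0206)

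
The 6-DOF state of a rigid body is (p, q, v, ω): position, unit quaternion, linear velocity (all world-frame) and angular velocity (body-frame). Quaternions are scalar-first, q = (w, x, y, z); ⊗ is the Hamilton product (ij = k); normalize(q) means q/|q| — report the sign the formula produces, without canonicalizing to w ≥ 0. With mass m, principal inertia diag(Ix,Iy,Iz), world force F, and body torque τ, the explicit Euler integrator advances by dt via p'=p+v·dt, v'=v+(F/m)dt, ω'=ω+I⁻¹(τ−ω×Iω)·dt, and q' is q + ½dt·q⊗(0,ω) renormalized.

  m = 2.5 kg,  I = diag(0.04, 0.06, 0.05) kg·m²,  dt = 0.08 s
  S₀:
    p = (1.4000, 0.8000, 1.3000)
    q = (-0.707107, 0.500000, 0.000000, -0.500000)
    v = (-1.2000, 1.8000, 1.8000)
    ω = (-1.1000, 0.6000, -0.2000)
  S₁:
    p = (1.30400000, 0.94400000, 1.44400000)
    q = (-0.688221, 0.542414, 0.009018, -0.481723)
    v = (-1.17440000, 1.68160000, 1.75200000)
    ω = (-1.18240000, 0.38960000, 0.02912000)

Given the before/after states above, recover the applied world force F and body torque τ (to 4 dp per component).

Δω = ω₁−ω₀ = (-0.08240000, -0.21040000, 0.22912000)
precession coupling = (0.0012, -0.0022, -0.0132)
I·α + gyro = (-0.0400, -0.1600, 0.1300)
velocity change Δv = (0.02560000, -0.11840000, -0.04800000)
F = m·Δv/dt = (0.8000, -3.7000, -1.5000)

F = (0.8000, -3.7000, -1.5000)
τ = (-0.0400, -0.1600, 0.1300)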